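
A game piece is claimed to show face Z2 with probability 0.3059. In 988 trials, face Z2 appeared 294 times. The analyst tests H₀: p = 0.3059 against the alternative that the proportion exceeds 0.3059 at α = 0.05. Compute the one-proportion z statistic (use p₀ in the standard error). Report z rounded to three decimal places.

p̂ = 294/988 ≈ 0.29757.
SE = √(p₀(1−p₀)/n) = √(0.21233/988) = 0.01466.
z = (0.29757 − 0.3059)/0.01466 = -0.00833/0.01466 = -0.568.
p-value = P(Z > -0.568) ≈ 0.7150; since p > α = 0.05, fail to reject H₀.

z = -0.568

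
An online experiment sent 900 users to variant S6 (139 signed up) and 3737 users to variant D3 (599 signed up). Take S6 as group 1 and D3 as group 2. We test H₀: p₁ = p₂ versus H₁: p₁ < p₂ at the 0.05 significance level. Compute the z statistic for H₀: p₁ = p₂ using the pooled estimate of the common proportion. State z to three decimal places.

p̂₁ = 139/900 = 0.154444, p̂₂ = 599/3737 = 0.160289.
Pooled p̂ = (139+599)/(900+3737) = 738/4637 = 0.159155.
SE = √(p̂(1−p̂)(1/n₁+1/n₂)) = √(0.159155·0.840845·0.00137871) = √(0.000184504) = 0.013583.
z = (0.154444 − 0.160289)/0.013583 = -0.005845/0.013583 = -0.430.
p-value = P(Z < -0.430) ≈ 0.3335. With α = 0.05, fail to reject H₀.

z = -0.430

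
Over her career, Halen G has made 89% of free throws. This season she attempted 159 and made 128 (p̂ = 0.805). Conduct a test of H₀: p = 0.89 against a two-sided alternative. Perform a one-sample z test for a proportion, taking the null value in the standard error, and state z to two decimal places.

z = -3.42

p̂ = 128/159 = 0.80503.
SE = √(p₀(1−p₀)/n) = √(0.0979/159) = 0.02481.
z = (0.80503 − 0.89)/0.02481 = -0.08497/0.02481 = -3.42.
Two-sided p-value ≈ 2·Φ(−3.424) = 0.0006.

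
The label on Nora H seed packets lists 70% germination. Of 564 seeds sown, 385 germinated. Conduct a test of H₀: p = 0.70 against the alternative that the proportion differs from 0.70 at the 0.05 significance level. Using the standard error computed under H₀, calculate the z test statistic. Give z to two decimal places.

z = -0.90

p̂ = 385/564 ≈ 0.6826.
SE = √(p₀(1−p₀)/n) = √(0.21/564) = 0.0193.
z = (0.6826 − 0.7)/0.0193 = -0.0174/0.0193 = -0.90.
Two-sided p-value ≈ 2·Φ(−0.900) = 0.3679. With α = 0.05, fail to reject H₀.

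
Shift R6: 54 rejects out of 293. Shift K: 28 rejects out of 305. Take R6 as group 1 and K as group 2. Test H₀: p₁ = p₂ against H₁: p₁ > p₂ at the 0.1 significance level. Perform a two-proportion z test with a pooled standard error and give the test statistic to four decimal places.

z = 3.2872

p̂₁ = 54/293 = 0.1843003, p̂₂ = 28/305 = 0.0918033.
Pooled p̂ = (54+28)/(293+305) = 82/598 = 0.1371237.
SE = √(0.118321 × 0.00669166) = 0.0281383.
z = (0.1843003 − 0.0918033)/0.0281383 = 0.0924970/0.0281383 = 3.2872.
p-value = P(Z > 3.287) ≈ 0.0005; since p < α = 0.1, reject H₀.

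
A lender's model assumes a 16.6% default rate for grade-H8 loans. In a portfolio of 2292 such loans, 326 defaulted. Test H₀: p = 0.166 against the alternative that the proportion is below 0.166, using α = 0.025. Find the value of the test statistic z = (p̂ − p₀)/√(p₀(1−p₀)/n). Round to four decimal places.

p̂ = 326/2292 = 0.142234.
Under H₀, SE = √(0.166·0.834/2292) = √(6.04031e-05) = 0.007772.
z = (0.142234 − 0.166)/0.007772 = -0.023766/0.007772 = -3.0579.
p-value = P(Z < -3.058) ≈ 0.0011, so at α = 0.025 we reject H₀.

z = -3.0579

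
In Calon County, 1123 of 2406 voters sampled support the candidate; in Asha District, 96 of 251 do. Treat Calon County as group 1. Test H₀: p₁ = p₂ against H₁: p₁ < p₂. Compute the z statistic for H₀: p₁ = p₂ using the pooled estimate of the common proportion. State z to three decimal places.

z = 2.550

p̂₁ = 1123/2406 ≈ 0.46675, p̂₂ = 96/251 ≈ 0.38247.
Pooled p̂ = (1123+96)/(2406+251) = 1219/2657 = 0.45879.
SE = √(p̂(1−p̂)(1/n₁+1/n₂)) = √(0.45879·0.54121·0.00439969) = √(0.00109245) = 0.03305.
z = (0.46675 − 0.38247)/0.03305 = 0.08428/0.03305 = 2.550.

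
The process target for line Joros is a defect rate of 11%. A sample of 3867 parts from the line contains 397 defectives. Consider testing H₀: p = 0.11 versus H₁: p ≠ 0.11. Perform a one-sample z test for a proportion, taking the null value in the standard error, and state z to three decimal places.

z = -1.458

p̂ = 397/3867 = 0.102664.
SE = √(p₀(1−p₀)/n) = √(0.0979/3867) = 0.005032.
z = (0.102664 − 0.11)/0.005032 = -0.007336/0.005032 = -1.458.
Two-sided p-value ≈ 2·Φ(−1.458) = 0.1448.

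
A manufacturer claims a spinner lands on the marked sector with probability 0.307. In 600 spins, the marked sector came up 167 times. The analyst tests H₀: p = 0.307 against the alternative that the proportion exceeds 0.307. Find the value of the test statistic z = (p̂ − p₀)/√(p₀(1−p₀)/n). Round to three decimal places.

p̂ = 167/600 ≈ 0.278333.
Under H₀, SE = √(0.307·0.693/600) = √(0.000354585) = 0.018830.
z = (0.278333 − 0.307)/0.018830 = -0.028667/0.018830 = -1.522.
p-value = P(Z > -1.522) ≈ 0.9360.

z = -1.522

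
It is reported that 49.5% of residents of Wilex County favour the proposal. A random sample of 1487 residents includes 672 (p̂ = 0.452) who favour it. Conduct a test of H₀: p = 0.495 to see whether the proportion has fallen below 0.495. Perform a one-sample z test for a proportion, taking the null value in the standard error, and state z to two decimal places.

z = -3.32

p̂ = 672/1487 ≈ 0.4519.
Under H₀, SE = √(0.495·0.505/1487) = √(0.000168107) = 0.0130.
z = (0.4519 − 0.495)/0.0130 = -0.0431/0.0130 = -3.32.
p-value = P(Z < -3.323) ≈ 0.0004.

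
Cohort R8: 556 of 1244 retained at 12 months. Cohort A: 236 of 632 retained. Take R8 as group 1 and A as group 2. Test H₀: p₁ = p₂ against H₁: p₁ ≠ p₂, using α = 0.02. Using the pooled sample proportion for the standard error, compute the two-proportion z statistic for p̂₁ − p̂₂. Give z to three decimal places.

z = 3.048

p̂₁ = 556/1244 = 0.446945, p̂₂ = 236/632 = 0.373418.
Pooled p̂ = (556+236)/(1244+632) = 792/1876 = 0.422175.
SE = √(0.243943 × 0.00238614) = 0.024126.
z = (0.446945 − 0.373418)/0.024126 = 0.073527/0.024126 = 3.048.
p-value = 2·P(Z > 3.048) ≈ 0.0023. With α = 0.02, reject H₀.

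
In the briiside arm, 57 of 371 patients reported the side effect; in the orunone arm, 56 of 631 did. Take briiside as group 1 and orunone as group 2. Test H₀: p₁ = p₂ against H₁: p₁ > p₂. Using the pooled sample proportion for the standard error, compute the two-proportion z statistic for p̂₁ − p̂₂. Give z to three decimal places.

z = 3.136

p̂₁ = 57/371 ≈ 0.15364, p̂₂ = 56/631 ≈ 0.08875.
Pooled p̂ = (57+56)/(371+631) = 113/1002 = 0.11277.
SE = √(0.100056 × 0.0042802) = 0.02069.
z = (0.15364 − 0.08875)/0.02069 = 0.06489/0.02069 = 3.136.
p-value = P(Z > 3.136) ≈ 0.0009.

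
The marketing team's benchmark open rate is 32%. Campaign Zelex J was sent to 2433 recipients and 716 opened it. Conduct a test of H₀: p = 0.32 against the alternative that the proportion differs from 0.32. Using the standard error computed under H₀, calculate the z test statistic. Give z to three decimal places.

p̂ = 716/2433 ≈ 0.294287.
SE = √(p₀(1−p₀)/n) = √(0.2176/2433) = 0.009457.
z = (0.294287 − 0.32)/0.009457 = -0.025713/0.009457 = -2.719.

z = -2.719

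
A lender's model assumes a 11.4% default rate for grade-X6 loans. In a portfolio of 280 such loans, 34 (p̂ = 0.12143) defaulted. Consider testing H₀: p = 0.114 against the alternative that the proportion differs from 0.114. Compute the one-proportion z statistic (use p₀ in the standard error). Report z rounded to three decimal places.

p̂ = 34/280 = 0.12143.
SE = √(p₀(1−p₀)/n) = √(0.101/280) = 0.01899.
z = (0.12143 − 0.114)/0.01899 = 0.00743/0.01899 = 0.391.
Two-sided p-value ≈ 2·Φ(−0.391) = 0.6957.

z = 0.391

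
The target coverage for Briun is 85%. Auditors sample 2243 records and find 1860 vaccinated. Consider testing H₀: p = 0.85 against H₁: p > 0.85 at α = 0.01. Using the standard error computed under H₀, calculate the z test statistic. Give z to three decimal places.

z = -2.753

p̂ = 1860/2243 ≈ 0.829247.
SE = √(p₀(1−p₀)/n) = √(0.1275/2243) = 0.007539.
z = (0.829247 − 0.85)/0.007539 = -0.020753/0.007539 = -2.753.
p-value = P(Z > -2.753) ≈ 0.9970. With α = 0.01, fail to reject H₀.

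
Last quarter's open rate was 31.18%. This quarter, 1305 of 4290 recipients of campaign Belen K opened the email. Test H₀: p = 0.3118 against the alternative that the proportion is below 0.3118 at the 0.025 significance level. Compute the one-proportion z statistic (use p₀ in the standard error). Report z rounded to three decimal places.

z = -1.075

p̂ = 1305/4290 ≈ 0.30420.
Under H₀, SE = √(0.3118·0.6882/4290) = √(5.00188e-05) = 0.00707.
z = (0.30420 − 0.3118)/0.00707 = -0.00760/0.00707 = -1.075.
p-value = P(Z < -1.075) ≈ 0.1411; since p > α = 0.025, fail to reject H₀.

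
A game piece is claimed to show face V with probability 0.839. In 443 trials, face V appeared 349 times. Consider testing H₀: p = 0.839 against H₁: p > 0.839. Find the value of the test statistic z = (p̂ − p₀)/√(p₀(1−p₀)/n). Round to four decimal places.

p̂ = 349/443 = 0.787810.
Standard error under H₀: √(0.839×0.161/443) = 0.017462.
z = (0.787810 − 0.839)/0.017462 = -0.051190/0.017462 = -2.9315.

z = -2.9315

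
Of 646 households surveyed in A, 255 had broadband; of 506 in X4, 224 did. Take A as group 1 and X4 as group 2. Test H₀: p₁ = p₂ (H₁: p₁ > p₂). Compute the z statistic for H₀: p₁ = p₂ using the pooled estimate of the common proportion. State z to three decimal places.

z = -1.639

p̂₁ = 255/646 ≈ 0.39474, p̂₂ = 224/506 ≈ 0.44269.
Pooled p̂ = (255+224)/(646+506) = 479/1152 = 0.41580.
SE = √(0.24291 × 0.00352427) = 0.02926.
z = (0.39474 − 0.44269)/0.02926 = -0.04795/0.02926 = -1.639.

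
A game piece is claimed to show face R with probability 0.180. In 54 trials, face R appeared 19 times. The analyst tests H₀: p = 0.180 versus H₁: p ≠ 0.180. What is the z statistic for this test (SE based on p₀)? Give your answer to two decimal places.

z = 3.29

p̂ = 19/54 = 0.3519.
Under H₀, SE = √(0.18·0.82/54) = √(0.00273333) = 0.0523.
z = (0.3519 − 0.18)/0.0523 = 0.1719/0.0523 = 3.29.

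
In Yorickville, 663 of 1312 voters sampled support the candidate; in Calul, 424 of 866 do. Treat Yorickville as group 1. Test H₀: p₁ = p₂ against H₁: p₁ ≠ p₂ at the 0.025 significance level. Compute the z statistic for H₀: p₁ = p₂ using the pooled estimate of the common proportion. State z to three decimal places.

p̂₁ = 663/1312 ≈ 0.505335, p̂₂ = 424/866 ≈ 0.489607.
Pooled p̂ = (663+424)/(1312+866) = 1087/2178 = 0.499082.
SE = √(0.249999 × 0.00191693) = 0.021891.
z = (0.505335 − 0.489607)/0.021891 = 0.015728/0.021891 = 0.718.
p-value = 2·P(Z > 0.718) ≈ 0.4725. With α = 0.025, fail to reject H₀.

z = 0.718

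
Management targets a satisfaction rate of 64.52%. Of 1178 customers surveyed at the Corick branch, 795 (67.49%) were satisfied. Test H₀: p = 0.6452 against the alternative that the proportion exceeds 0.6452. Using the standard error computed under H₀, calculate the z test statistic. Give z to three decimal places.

p̂ = 795/1178 ≈ 0.674873.
Standard error under H₀: √(0.6452×0.3548/1178) = 0.013940.
z = (0.674873 − 0.6452)/0.013940 = 0.029673/0.013940 = 2.129.

z = 2.129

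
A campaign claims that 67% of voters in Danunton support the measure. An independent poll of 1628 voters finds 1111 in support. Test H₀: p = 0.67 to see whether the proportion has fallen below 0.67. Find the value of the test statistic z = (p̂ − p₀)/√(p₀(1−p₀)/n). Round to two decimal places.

p̂ = 1111/1628 ≈ 0.68243.
Standard error under H₀: √(0.67×0.33/1628) = 0.01165.
z = (0.68243 − 0.67)/0.01165 = 0.01243/0.01165 = 1.07.
p-value = P(Z < 1.067) ≈ 0.8570.

z = 1.07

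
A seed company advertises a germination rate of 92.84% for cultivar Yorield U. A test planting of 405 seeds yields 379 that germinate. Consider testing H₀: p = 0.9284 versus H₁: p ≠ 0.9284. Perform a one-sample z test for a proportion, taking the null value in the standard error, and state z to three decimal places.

z = 0.578

p̂ = 379/405 = 0.93580.
Under H₀, SE = √(0.9284·0.0716/405) = √(0.000164132) = 0.01281.
z = (0.93580 − 0.9284)/0.01281 = 0.00740/0.01281 = 0.578.
p-value = 2·P(Z > 0.578) ≈ 0.5634.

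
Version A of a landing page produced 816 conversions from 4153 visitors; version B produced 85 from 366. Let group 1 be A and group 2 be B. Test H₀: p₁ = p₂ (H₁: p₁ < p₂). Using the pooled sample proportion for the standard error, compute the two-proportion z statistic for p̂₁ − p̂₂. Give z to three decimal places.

z = -1.641

p̂₁ = 816/4153 = 0.196484, p̂₂ = 85/366 = 0.232240.
Pooled p̂ = (816+85)/(4153+366) = 901/4519 = 0.199380.
SE = √(p̂(1−p̂)(1/n₁+1/n₂)) = √(0.199380·0.800620·0.00297303) = √(0.000474578) = 0.021785.
z = (0.196484 − 0.232240)/0.021785 = -0.035756/0.021785 = -1.641.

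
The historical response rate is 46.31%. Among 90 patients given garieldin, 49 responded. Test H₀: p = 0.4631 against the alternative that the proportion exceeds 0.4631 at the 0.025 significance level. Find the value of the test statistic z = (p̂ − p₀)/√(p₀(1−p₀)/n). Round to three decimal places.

p̂ = 49/90 = 0.54444.
Standard error under H₀: √(0.4631×0.5369/90) = 0.05256.
z = (0.54444 − 0.4631)/0.05256 = 0.08134/0.05256 = 1.548.
p-value = P(Z > 1.548) ≈ 0.0609; since p > α = 0.025, fail to reject H₀.

z = 1.548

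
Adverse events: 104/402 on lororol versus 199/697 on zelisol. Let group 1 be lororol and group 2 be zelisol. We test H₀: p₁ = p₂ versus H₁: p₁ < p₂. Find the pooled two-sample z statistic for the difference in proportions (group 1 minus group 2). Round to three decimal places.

z = -0.958

p̂₁ = 104/402 = 0.258706, p̂₂ = 199/697 = 0.285509.
Pooled p̂ = (104+199)/(402+697) = 303/1099 = 0.275705.
SE = √(0.199692 × 0.00392228) = 0.027987.
z = (0.258706 − 0.285509)/0.027987 = -0.026803/0.027987 = -0.958.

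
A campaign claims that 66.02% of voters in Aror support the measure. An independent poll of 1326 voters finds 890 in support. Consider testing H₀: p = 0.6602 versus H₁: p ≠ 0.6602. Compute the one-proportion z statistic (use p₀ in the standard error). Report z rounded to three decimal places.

p̂ = 890/1326 = 0.67119.
SE = √(p₀(1−p₀)/n) = √(0.22434/1326) = 0.01301.
z = (0.67119 − 0.6602)/0.01301 = 0.01099/0.01301 = 0.845.
p-value = 2·P(Z > 0.845) ≈ 0.3981.

z = 0.845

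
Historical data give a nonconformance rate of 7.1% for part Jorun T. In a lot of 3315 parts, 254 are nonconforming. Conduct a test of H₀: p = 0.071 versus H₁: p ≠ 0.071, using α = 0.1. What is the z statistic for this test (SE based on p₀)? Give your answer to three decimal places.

p̂ = 254/3315 ≈ 0.07662.
Standard error under H₀: √(0.071×0.929/3315) = 0.00446.
z = (0.07662 − 0.071)/0.00446 = 0.00562/0.00446 = 1.260.
Two-sided p-value ≈ 2·Φ(−1.260) = 0.2076, so at α = 0.1 we fail to reject H₀.

z = 1.260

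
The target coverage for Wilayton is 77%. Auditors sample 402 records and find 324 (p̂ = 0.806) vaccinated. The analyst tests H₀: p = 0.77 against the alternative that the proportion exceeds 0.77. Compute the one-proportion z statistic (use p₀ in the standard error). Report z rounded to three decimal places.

z = 1.714

p̂ = 324/402 = 0.80597.
Under H₀, SE = √(0.77·0.23/402) = √(0.000440547) = 0.02099.
z = (0.80597 − 0.77)/0.02099 = 0.03597/0.02099 = 1.714.
p-value = P(Z > 1.714) ≈ 0.0433.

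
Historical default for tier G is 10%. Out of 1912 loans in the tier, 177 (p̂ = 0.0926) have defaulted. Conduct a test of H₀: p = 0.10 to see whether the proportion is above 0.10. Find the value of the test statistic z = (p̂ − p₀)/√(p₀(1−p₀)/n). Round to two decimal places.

p̂ = 177/1912 ≈ 0.09257.
Standard error under H₀: √(0.1×0.9/1912) = 0.00686.
z = (0.09257 − 0.1)/0.00686 = -0.00743/0.00686 = -1.08.
p-value = P(Z > -1.082) ≈ 0.8605.

z = -1.08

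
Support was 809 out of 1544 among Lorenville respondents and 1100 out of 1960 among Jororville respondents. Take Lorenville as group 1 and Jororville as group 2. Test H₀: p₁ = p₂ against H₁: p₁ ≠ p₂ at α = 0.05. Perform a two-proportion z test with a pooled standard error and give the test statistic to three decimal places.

p̂₁ = 809/1544 ≈ 0.523964, p̂₂ = 1100/1960 ≈ 0.561224.
Pooled p̂ = (809+1100)/(1544+1960) = 1909/3504 = 0.544806.
SE = √(p̂(1−p̂)(1/n₁+1/n₂)) = √(0.544806·0.455194·0.00115787) = √(0.000287144) = 0.016945.
z = (0.523964 − 0.561224)/0.016945 = -0.037260/0.016945 = -2.199.
p-value = 2·P(Z > 2.199) ≈ 0.0279. With α = 0.05, reject H₀.

z = -2.199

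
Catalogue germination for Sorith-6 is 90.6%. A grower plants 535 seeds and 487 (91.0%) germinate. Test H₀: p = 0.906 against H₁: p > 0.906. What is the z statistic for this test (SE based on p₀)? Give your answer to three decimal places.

p̂ = 487/535 = 0.91028.
SE = √(p₀(1−p₀)/n) = √(0.085164/535) = 0.01262.
z = (0.91028 − 0.906)/0.01262 = 0.00428/0.01262 = 0.339.
p-value = P(Z > 0.339) ≈ 0.3672.

z = 0.339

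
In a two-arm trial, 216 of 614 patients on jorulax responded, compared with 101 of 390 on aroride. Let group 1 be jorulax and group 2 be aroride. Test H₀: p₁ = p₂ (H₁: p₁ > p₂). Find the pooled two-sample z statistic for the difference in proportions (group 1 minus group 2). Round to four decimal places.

p̂₁ = 216/614 = 0.3517915, p̂₂ = 101/390 = 0.2589744.
Pooled p̂ = (216+101)/(614+390) = 317/1004 = 0.3157371.
SE = √(p̂(1−p̂)(1/n₁+1/n₂)) = √(0.3157371·0.6842629·0.00419277) = √(0.000905835) = 0.0300971.
z = (0.3517915 − 0.2589744)/0.0300971 = 0.0928171/0.0300971 = 3.0839.
p-value = P(Z > 3.084) ≈ 0.0010.

z = 3.0839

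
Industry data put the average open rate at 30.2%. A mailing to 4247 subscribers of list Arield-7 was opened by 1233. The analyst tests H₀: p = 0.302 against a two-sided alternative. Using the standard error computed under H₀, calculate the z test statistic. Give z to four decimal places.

p̂ = 1233/4247 ≈ 0.290323.
Under H₀, SE = √(0.302·0.698/4247) = √(4.96341e-05) = 0.007045.
z = (0.290323 − 0.302)/0.007045 = -0.011677/0.007045 = -1.6575.
p-value = 2·P(Z > 1.658) ≈ 0.0974.

z = -1.6575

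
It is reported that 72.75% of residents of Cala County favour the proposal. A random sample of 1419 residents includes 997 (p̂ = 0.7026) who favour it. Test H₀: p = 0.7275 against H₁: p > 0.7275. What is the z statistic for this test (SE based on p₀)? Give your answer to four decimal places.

z = -2.1060

p̂ = 997/1419 = 0.702607.
Under H₀, SE = √(0.7275·0.2725/1419) = √(0.000139707) = 0.011820.
z = (0.702607 − 0.7275)/0.011820 = -0.024893/0.011820 = -2.1060.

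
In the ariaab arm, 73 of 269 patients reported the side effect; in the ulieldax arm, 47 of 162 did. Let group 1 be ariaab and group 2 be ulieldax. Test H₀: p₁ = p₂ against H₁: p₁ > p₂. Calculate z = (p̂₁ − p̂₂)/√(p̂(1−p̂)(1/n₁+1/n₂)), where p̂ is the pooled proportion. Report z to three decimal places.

z = -0.421

p̂₁ = 73/269 ≈ 0.271375, p̂₂ = 47/162 ≈ 0.290123.
Pooled p̂ = (73+47)/(269+162) = 120/431 = 0.278422.
SE = √(0.200903 × 0.00989031) = 0.044576.
z = (0.271375 − 0.290123)/0.044576 = -0.018748/0.044576 = -0.421.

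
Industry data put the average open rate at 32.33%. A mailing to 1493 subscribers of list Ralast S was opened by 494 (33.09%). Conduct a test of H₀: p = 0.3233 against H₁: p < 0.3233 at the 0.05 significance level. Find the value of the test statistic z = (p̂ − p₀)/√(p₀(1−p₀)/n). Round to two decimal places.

p̂ = 494/1493 = 0.3309.
Under H₀, SE = √(0.3233·0.6767/1493) = √(0.000146535) = 0.0121.
z = (0.3309 − 0.3233)/0.0121 = 0.0076/0.0121 = 0.63.
p-value = P(Z < 0.626) ≈ 0.7343; since p > α = 0.05, fail to reject H₀.

z = 0.63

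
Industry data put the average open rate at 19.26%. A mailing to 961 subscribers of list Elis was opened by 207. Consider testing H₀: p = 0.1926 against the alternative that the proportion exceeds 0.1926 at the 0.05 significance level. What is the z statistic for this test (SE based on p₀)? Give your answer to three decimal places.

z = 1.792

p̂ = 207/961 ≈ 0.21540.
SE = √(p₀(1−p₀)/n) = √(0.15551/961) = 0.01272.
z = (0.21540 − 0.1926)/0.01272 = 0.02280/0.01272 = 1.792.
p-value = P(Z > 1.792) ≈ 0.0365. With α = 0.05, reject H₀.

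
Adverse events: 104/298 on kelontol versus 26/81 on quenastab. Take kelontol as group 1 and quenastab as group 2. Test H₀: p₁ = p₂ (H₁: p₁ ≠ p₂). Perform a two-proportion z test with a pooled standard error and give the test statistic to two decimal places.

z = 0.47

p̂₁ = 104/298 = 0.3490, p̂₂ = 26/81 = 0.3210.
Pooled p̂ = (104+26)/(298+81) = 130/379 = 0.3430.
SE = √(p̂(1−p̂)(1/n₁+1/n₂)) = √(0.3430·0.6570·0.0157014) = √(0.00353836) = 0.0595.
z = (0.3490 − 0.3210)/0.0595 = 0.0280/0.0595 = 0.47.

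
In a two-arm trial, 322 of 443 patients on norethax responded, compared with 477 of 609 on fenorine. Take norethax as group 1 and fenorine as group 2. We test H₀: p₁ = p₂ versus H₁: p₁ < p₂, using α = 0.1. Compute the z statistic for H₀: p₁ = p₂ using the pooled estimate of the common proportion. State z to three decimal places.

z = -2.113

p̂₁ = 322/443 = 0.72686, p̂₂ = 477/609 = 0.78325.
Pooled p̂ = (322+477)/(443+609) = 799/1052 = 0.75951.
SE = √(0.182657 × 0.00389937) = 0.02669.
z = (0.72686 − 0.78325)/0.02669 = -0.05639/0.02669 = -2.113.
p-value = P(Z < -2.113) ≈ 0.0173. With α = 0.1, reject H₀.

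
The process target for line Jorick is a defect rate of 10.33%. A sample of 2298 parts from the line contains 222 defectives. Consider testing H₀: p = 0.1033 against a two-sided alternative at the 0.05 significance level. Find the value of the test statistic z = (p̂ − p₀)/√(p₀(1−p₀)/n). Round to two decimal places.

p̂ = 222/2298 = 0.09661.
Standard error under H₀: √(0.1033×0.8967/2298) = 0.00635.
z = (0.09661 − 0.1033)/0.00635 = -0.00669/0.00635 = -1.05.
Two-sided p-value ≈ 2·Φ(−1.054) = 0.2917. With α = 0.05, fail to reject H₀.

z = -1.05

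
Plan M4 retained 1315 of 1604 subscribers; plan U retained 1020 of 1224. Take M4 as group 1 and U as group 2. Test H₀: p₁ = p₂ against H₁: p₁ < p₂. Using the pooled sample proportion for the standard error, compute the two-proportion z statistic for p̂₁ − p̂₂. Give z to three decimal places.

p̂₁ = 1315/1604 = 0.81983, p̂₂ = 1020/1224 = 0.83333.
Pooled p̂ = (1315+1020)/(1604+1224) = 2335/2828 = 0.82567.
SE = √(p̂(1−p̂)(1/n₁+1/n₂)) = √(0.82567·0.17433·0.00144043) = √(0.000207333) = 0.01440.
z = (0.81983 − 0.83333)/0.01440 = -0.01350/0.01440 = -0.938.
p-value = P(Z < -0.938) ≈ 0.1741.

z = -0.938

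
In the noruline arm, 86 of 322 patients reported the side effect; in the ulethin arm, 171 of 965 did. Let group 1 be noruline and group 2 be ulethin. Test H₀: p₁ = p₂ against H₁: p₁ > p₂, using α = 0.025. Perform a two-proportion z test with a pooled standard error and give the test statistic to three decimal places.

p̂₁ = 86/322 ≈ 0.26708, p̂₂ = 171/965 ≈ 0.17720.
Pooled p̂ = (86+171)/(322+965) = 257/1287 = 0.19969.
SE = √(p̂(1−p̂)(1/n₁+1/n₂)) = √(0.19969·0.80031·0.00414186) = √(0.000661925) = 0.02573.
z = (0.26708 − 0.17720)/0.02573 = 0.08988/0.02573 = 3.493.
p-value = P(Z > 3.493) ≈ 0.0002; since p < α = 0.025, reject H₀.

z = 3.493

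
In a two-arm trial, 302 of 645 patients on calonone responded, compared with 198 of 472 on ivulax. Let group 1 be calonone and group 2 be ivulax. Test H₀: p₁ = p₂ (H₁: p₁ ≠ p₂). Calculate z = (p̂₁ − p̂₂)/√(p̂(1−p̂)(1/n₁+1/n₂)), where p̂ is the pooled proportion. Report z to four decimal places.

p̂₁ = 302/645 ≈ 0.468217, p̂₂ = 198/472 ≈ 0.419492.
Pooled p̂ = (302+198)/(645+472) = 500/1117 = 0.447628.
SE = √(p̂(1−p̂)(1/n₁+1/n₂)) = √(0.447628·0.552372·0.00366903) = √(0.000907194) = 0.030120.
z = (0.468217 − 0.419492)/0.030120 = 0.048725/0.030120 = 1.6177.
p-value = 2·P(Z > 1.618) ≈ 0.1057.

z = 1.6177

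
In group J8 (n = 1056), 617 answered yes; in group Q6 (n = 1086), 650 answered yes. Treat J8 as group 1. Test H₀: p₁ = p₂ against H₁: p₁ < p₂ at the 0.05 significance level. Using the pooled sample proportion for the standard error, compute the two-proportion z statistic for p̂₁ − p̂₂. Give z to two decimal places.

z = -0.67

p̂₁ = 617/1056 ≈ 0.5843, p̂₂ = 650/1086 ≈ 0.5985.
Pooled p̂ = (617+650)/(1056+1086) = 1267/2142 = 0.5915.
SE = √(p̂(1−p̂)(1/n₁+1/n₂)) = √(0.5915·0.4085·0.00186778) = √(0.000451306) = 0.0212.
z = (0.5843 − 0.5985)/0.0212 = -0.0142/0.0212 = -0.67.
p-value = P(Z < -0.671) ≈ 0.2512; since p > α = 0.05, fail to reject H₀.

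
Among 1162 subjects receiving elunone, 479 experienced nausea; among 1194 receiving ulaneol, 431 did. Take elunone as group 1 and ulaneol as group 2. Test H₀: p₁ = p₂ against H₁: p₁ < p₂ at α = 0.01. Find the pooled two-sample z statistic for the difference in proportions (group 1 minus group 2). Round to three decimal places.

z = 2.554

p̂₁ = 479/1162 = 0.412220, p̂₂ = 431/1194 = 0.360972.
Pooled p̂ = (479+431)/(1162+1194) = 910/2356 = 0.386248.
SE = √(0.23706 × 0.00169811) = 0.020064.
z = (0.412220 − 0.360972)/0.020064 = 0.051248/0.020064 = 2.554.
p-value = P(Z < 2.554) ≈ 0.9947. With α = 0.01, fail to reject H₀.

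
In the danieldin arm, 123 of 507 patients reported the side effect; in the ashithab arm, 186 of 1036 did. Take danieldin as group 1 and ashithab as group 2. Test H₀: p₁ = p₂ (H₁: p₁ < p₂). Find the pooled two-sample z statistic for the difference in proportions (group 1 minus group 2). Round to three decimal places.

p̂₁ = 123/507 ≈ 0.242604, p̂₂ = 186/1036 ≈ 0.179537.
Pooled p̂ = (123+186)/(507+1036) = 309/1543 = 0.200259.
SE = √(p̂(1−p̂)(1/n₁+1/n₂)) = √(0.200259·0.799741·0.00293764) = √(0.000470479) = 0.021691.
z = (0.242604 − 0.179537)/0.021691 = 0.063067/0.021691 = 2.908.

z = 2.908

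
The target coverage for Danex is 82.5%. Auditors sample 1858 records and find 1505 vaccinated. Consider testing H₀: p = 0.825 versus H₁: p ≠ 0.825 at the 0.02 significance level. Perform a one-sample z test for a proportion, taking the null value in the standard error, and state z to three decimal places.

z = -1.700

p̂ = 1505/1858 ≈ 0.81001.
Under H₀, SE = √(0.825·0.175/1858) = √(7.77045e-05) = 0.00882.
z = (0.81001 − 0.825)/0.00882 = -0.01499/0.00882 = -1.700.
Two-sided p-value ≈ 2·Φ(−1.700) = 0.0891. With α = 0.02, fail to reject H₀.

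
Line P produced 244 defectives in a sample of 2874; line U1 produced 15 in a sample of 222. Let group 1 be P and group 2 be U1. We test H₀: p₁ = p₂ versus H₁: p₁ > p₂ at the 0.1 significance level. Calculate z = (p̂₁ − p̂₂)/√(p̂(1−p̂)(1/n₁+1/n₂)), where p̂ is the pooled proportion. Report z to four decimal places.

p̂₁ = 244/2874 = 0.084899, p̂₂ = 15/222 = 0.067568.
Pooled p̂ = (244+15)/(2874+222) = 259/3096 = 0.083656.
SE = √(p̂(1−p̂)(1/n₁+1/n₂)) = √(0.083656·0.916344·0.00485245) = √(0.000371979) = 0.019287.
z = (0.084899 − 0.067568)/0.019287 = 0.017331/0.019287 = 0.8986.
p-value = P(Z > 0.899) ≈ 0.1844, so at α = 0.1 we fail to reject H₀.

z = 0.8986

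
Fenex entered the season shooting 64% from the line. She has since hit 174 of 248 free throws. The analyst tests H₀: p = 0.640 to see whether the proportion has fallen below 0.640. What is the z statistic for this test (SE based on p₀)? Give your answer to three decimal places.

p̂ = 174/248 ≈ 0.70161.
Under H₀, SE = √(0.64·0.36/248) = √(0.000929032) = 0.03048.
z = (0.70161 − 0.64)/0.03048 = 0.06161/0.03048 = 2.021.

z = 2.021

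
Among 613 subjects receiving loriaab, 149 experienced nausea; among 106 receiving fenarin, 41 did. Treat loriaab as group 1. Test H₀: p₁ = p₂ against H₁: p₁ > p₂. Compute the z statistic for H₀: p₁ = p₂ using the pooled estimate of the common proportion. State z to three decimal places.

p̂₁ = 149/613 ≈ 0.24307, p̂₂ = 41/106 ≈ 0.38679.
Pooled p̂ = (149+41)/(613+106) = 190/719 = 0.26426.
SE = √(p̂(1−p̂)(1/n₁+1/n₂)) = √(0.26426·0.73574·0.0110653) = √(0.00215136) = 0.04638.
z = (0.24307 − 0.38679)/0.04638 = -0.14372/0.04638 = -3.099.
p-value = P(Z > -3.099) ≈ 0.9990.

z = -3.099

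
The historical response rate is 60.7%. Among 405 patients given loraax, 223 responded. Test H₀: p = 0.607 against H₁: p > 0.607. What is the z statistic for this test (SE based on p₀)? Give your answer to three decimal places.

p̂ = 223/405 = 0.55062.
Under H₀, SE = √(0.607·0.393/405) = √(0.000589015) = 0.02427.
z = (0.55062 − 0.607)/0.02427 = -0.05638/0.02427 = -2.323.
p-value = P(Z > -2.323) ≈ 0.9899.

z = -2.323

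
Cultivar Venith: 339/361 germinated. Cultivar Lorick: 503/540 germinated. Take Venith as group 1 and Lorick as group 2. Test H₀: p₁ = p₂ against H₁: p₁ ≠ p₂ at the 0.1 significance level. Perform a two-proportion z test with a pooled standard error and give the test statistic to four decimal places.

z = 0.4505

p̂₁ = 339/361 ≈ 0.939058, p̂₂ = 503/540 ≈ 0.931481.
Pooled p̂ = (339+503)/(361+540) = 842/901 = 0.934517.
SE = √(p̂(1−p̂)(1/n₁+1/n₂)) = √(0.934517·0.065483·0.00462193) = √(0.000282838) = 0.016818.
z = (0.939058 − 0.931481)/0.016818 = 0.007577/0.016818 = 0.4505.
p-value = 2·P(Z > 0.451) ≈ 0.6523; since p > α = 0.1, fail to reject H₀.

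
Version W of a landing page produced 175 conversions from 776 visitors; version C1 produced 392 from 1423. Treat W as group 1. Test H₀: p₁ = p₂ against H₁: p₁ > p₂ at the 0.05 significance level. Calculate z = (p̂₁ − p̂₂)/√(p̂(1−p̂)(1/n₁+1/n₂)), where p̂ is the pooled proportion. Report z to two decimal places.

p̂₁ = 175/776 = 0.2255, p̂₂ = 392/1423 = 0.2755.
Pooled p̂ = (175+392)/(776+1423) = 567/2199 = 0.2578.
SE = √(p̂(1−p̂)(1/n₁+1/n₂)) = √(0.2578·0.7422·0.0019914) = √(0.000381076) = 0.0195.
z = (0.2255 − 0.2755)/0.0195 = -0.0500/0.0195 = -2.56.
p-value = P(Z > -2.559) ≈ 0.9948, so at α = 0.05 we fail to reject H₀.

z = -2.56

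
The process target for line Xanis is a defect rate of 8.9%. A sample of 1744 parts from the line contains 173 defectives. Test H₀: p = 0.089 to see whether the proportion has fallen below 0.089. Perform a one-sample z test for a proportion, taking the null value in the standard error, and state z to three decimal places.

z = 1.496

p̂ = 173/1744 = 0.09920.
SE = √(p₀(1−p₀)/n) = √(0.081079/1744) = 0.00682.
z = (0.09920 − 0.089)/0.00682 = 0.01020/0.00682 = 1.496.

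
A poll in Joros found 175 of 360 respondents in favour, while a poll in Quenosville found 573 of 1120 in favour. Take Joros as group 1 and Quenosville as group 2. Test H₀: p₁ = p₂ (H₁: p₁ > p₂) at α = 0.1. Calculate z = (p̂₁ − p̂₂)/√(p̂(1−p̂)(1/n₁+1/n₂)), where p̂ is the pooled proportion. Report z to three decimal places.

z = -0.842

p̂₁ = 175/360 = 0.48611, p̂₂ = 573/1120 = 0.51161.
Pooled p̂ = (175+573)/(360+1120) = 748/1480 = 0.50541.
SE = √(0.249971 × 0.00367063) = 0.03029.
z = (0.48611 − 0.51161)/0.03029 = -0.02550/0.03029 = -0.842.
p-value = P(Z > -0.842) ≈ 0.8000. With α = 0.1, fail to reject H₀.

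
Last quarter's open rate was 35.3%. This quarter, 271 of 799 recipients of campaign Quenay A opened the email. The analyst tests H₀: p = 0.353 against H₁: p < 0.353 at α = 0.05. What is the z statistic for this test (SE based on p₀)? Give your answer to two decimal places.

z = -0.82

p̂ = 271/799 = 0.3392.
Under H₀, SE = √(0.353·0.647/799) = √(0.000285846) = 0.0169.
z = (0.3392 − 0.353)/0.0169 = -0.0138/0.0169 = -0.82.
p-value = P(Z < -0.818) ≈ 0.2067, so at α = 0.05 we fail to reject H₀.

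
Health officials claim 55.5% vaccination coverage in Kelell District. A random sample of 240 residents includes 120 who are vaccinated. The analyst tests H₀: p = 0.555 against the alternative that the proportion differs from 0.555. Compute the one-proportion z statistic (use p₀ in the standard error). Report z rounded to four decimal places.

p̂ = 120/240 = 0.500000.
Under H₀, SE = √(0.555·0.445/240) = √(0.00102906) = 0.032079.
z = (0.500000 − 0.555)/0.032079 = -0.055000/0.032079 = -1.7145.
Two-sided p-value ≈ 2·Φ(−1.715) = 0.0864.

z = -1.7145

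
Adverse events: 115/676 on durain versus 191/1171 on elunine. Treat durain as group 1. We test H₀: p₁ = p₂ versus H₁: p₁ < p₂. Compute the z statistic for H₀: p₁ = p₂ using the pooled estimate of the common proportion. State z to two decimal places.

z = 0.39

p̂₁ = 115/676 = 0.1701, p̂₂ = 191/1171 = 0.1631.
Pooled p̂ = (115+191)/(676+1171) = 306/1847 = 0.1657.
SE = √(0.138226 × 0.00233326) = 0.0180.
z = (0.1701 − 0.1631)/0.0180 = 0.0070/0.0180 = 0.39.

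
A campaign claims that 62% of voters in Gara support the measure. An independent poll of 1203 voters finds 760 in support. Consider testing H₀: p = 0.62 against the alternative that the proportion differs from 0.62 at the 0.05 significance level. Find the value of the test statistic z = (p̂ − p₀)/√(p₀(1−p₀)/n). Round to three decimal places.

z = 0.840

p̂ = 760/1203 ≈ 0.63175.
Standard error under H₀: √(0.62×0.38/1203) = 0.01399.
z = (0.63175 − 0.62)/0.01399 = 0.01175/0.01399 = 0.840.
Two-sided p-value ≈ 2·Φ(−0.840) = 0.4010. With α = 0.05, fail to reject H₀.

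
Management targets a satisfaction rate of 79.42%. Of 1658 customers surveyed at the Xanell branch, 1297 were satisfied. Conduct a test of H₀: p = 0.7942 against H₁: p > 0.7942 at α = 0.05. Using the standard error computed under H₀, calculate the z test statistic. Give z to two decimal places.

p̂ = 1297/1658 = 0.7823.
Standard error under H₀: √(0.7942×0.2058/1658) = 0.0099.
z = (0.7823 − 0.7942)/0.0099 = -0.0119/0.0099 = -1.20.
p-value = P(Z > -1.202) ≈ 0.8853, so at α = 0.05 we fail to reject H₀.

z = -1.20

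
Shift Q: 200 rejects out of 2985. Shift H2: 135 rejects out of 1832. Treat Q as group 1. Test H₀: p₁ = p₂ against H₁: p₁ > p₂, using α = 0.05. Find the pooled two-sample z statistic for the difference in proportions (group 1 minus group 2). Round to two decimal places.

p̂₁ = 200/2985 = 0.0670, p̂₂ = 135/1832 = 0.0737.
Pooled p̂ = (200+135)/(2985+1832) = 335/4817 = 0.0695.
SE = √(p̂(1−p̂)(1/n₁+1/n₂)) = √(0.0695·0.9305·0.00088086) = √(5.69994e-05) = 0.0075.
z = (0.0670 − 0.0737)/0.0075 = -0.0067/0.0075 = -0.89.
p-value = P(Z > -0.886) ≈ 0.8122, so at α = 0.05 we fail to reject H₀.

z = -0.89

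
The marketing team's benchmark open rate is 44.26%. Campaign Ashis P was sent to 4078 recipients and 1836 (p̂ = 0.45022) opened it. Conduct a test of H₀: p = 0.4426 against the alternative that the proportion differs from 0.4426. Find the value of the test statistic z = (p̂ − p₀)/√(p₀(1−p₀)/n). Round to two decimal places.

p̂ = 1836/4078 = 0.45022.
SE = √(p₀(1−p₀)/n) = √(0.24671/4078) = 0.00778.
z = (0.45022 − 0.4426)/0.00778 = 0.00762/0.00778 = 0.98.
p-value = 2·P(Z > 0.980) ≈ 0.3272.

z = 0.98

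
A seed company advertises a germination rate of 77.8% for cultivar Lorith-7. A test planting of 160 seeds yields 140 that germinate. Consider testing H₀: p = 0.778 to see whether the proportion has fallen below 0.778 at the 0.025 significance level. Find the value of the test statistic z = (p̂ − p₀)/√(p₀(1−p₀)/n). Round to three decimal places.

z = 2.952

p̂ = 140/160 = 0.87500.
Standard error under H₀: √(0.778×0.222/160) = 0.03286.
z = (0.87500 − 0.778)/0.03286 = 0.09700/0.03286 = 2.952.
p-value = P(Z < 2.952) ≈ 0.9984. With α = 0.025, fail to reject H₀.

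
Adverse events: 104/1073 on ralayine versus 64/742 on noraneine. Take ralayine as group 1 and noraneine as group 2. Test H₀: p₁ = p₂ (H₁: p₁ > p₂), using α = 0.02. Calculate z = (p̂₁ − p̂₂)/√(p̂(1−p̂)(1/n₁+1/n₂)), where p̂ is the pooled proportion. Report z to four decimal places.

p̂₁ = 104/1073 = 0.096925, p̂₂ = 64/742 = 0.086253.
Pooled p̂ = (104+64)/(1073+742) = 168/1815 = 0.092562.
SE = √(0.0839943 × 0.00227968) = 0.013838.
z = (0.096925 − 0.086253)/0.013838 = 0.010672/0.013838 = 0.7712.
p-value = P(Z > 0.771) ≈ 0.2203. With α = 0.02, fail to reject H₀.

z = 0.7712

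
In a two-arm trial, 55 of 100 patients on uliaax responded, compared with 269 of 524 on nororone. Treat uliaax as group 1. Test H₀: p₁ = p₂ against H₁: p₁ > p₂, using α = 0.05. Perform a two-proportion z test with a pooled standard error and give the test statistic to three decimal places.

p̂₁ = 55/100 = 0.55000, p̂₂ = 269/524 = 0.51336.
Pooled p̂ = (55+269)/(100+524) = 324/624 = 0.51923.
SE = √(p̂(1−p̂)(1/n₁+1/n₂)) = √(0.51923·0.48077·0.0119084) = √(0.0029727) = 0.05452.
z = (0.55000 − 0.51336)/0.05452 = 0.03664/0.05452 = 0.672.
p-value = P(Z > 0.672) ≈ 0.2508. With α = 0.05, fail to reject H₀.

z = 0.672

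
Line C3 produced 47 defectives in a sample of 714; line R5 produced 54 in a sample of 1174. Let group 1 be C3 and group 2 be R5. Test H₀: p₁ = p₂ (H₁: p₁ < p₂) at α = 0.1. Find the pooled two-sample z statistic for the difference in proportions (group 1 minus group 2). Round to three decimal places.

z = 1.857

p̂₁ = 47/714 = 0.06583, p̂₂ = 54/1174 = 0.04600.
Pooled p̂ = (47+54)/(714+1174) = 101/1888 = 0.05350.
SE = √(p̂(1−p̂)(1/n₁+1/n₂)) = √(0.05350·0.94650·0.00225235) = √(0.000114045) = 0.01068.
z = (0.06583 − 0.04600)/0.01068 = 0.01983/0.01068 = 1.857.
p-value = P(Z < 1.857) ≈ 0.9683. With α = 0.1, fail to reject H₀.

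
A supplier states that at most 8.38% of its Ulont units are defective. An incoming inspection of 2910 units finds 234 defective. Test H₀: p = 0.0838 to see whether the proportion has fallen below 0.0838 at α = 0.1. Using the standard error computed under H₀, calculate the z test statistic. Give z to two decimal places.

z = -0.66

p̂ = 234/2910 ≈ 0.08041.
SE = √(p₀(1−p₀)/n) = √(0.076778/2910) = 0.00514.
z = (0.08041 − 0.0838)/0.00514 = -0.00339/0.00514 = -0.66.
p-value = P(Z < -0.660) ≈ 0.2548; since p > α = 0.1, fail to reject H₀.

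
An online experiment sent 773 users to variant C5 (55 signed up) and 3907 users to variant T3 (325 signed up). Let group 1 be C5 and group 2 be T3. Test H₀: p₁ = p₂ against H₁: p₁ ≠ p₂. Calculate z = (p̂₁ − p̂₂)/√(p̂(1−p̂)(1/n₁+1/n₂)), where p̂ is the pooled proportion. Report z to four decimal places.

p̂₁ = 55/773 ≈ 0.071151, p̂₂ = 325/3907 ≈ 0.083184.
Pooled p̂ = (55+325)/(773+3907) = 380/4680 = 0.081197.
SE = √(p̂(1−p̂)(1/n₁+1/n₂)) = √(0.081197·0.918803·0.00154961) = √(0.000115607) = 0.010752.
z = (0.071151 − 0.083184)/0.010752 = -0.012033/0.010752 = -1.1191.
Two-sided p-value ≈ 2·Φ(−1.119) = 0.2631.

z = -1.1191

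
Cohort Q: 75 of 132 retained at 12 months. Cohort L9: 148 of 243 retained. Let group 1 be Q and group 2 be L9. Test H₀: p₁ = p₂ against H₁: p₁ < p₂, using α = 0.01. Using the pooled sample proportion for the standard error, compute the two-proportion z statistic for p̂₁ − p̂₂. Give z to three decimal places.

p̂₁ = 75/132 = 0.56818, p̂₂ = 148/243 = 0.60905.
Pooled p̂ = (75+148)/(132+243) = 223/375 = 0.59467.
SE = √(0.241038 × 0.011691) = 0.05308.
z = (0.56818 − 0.60905)/0.05308 = -0.04087/0.05308 = -0.770.
p-value = P(Z < -0.770) ≈ 0.2207; since p > α = 0.01, fail to reject H₀.

z = -0.770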